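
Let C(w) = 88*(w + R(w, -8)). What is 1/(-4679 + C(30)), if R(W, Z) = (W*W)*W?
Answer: 1/2373961 ≈ 4.2124e-7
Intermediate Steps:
R(W, Z) = W**3 (R(W, Z) = W**2*W = W**3)
C(w) = 88*w + 88*w**3 (C(w) = 88*(w + w**3) = 88*w + 88*w**3)
1/(-4679 + C(30)) = 1/(-4679 + 88*30*(1 + 30**2)) = 1/(-4679 + 88*30*(1 + 900)) = 1/(-4679 + 88*30*901) = 1/(-4679 + 2378640) = 1/2373961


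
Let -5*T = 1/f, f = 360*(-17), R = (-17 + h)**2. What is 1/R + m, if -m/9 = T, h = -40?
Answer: 151/11046600 ≈ 1.3669e-5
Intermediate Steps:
R = 3249 (R = (-17 - 40)**2 = (-57)**2 = 3249)
f = -6120
T = 1/30600 (T = -1/5/(-6120) = -1/5*(-1/6120) = 1/30600 ≈ 3.2680e-5)
m = -1/3400 (m = -9*1/30600 = -1/3400 ≈ -0.00029412)
1/R + m = 1/3249 - 1/3400 = 151/11046600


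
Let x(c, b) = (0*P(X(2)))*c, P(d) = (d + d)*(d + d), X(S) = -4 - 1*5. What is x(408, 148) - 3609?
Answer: -3609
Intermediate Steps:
X(S) = -9 (X(S) = -4 - 5 = -9)
P(d) = 4*d² (P(d) = (2*d)*(2*d) = 4*d²)
x(c, b) = 0 (x(c, b) = (0*(4*(-9)²))*c = (0*(4*81))*c = (0*324)*c = 0*c = 0)
x(408, 148) - 3609 = 0 - 3609 = -3609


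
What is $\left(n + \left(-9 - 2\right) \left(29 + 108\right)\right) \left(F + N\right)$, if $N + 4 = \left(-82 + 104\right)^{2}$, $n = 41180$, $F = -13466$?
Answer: $-515193578$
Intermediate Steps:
$N = 480$ ($N = -4 + \left(-82 + 104\right)^{2} = -4 + 22^{2} = -4 + 484 = 480$)
$\left(n + \left(-9 - 2\right) \left(29 + 108\right)\right) \left(F + N\right) = \left(41180 + \left(-9 - 2\right) \left(29 + 108\right)\right) \left(-13466 + 480\right) = \left(41180 + \left(-9 - 2\right) 137\right) \left(-12986\right) = \left(41180 - 1507\right) \left(-12986\right) = 39673 \left(-12986\right) = -515193578$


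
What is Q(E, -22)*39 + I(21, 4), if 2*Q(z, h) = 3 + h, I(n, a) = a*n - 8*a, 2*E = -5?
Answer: -637/2 ≈ -318.50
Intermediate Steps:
E = -5/2 (E = (½)*(-5) = -5/2 ≈ -2.5000)
I(n, a) = -8*a + a*n
Q(z, h) = 3/2 + h/2 (Q(z, h) = (3 + h)/2 = 3/2 + h/2)
Q(E, -22)*39 + I(21, 4) = (3/2 + (½)*(-22))*39 + 4*(-8 + 21) = (3/2 - 11)*39 + 4*13 = -19/2*39 + 52 = -741/2 + 52 = -637/2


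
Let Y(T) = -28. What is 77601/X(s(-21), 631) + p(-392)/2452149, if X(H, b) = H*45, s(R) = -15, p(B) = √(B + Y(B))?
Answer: -25867/225 + 2*I*√105/2452149 ≈ -114.96 + 8.3575e-6*I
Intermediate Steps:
p(B) = √(-28 + B) (p(B) = √(B - 28) = √(-28 + B))
X(H, b) = 45*H
77601/X(s(-21), 631) + p(-392)/2452149 = 77601/((45*(-15))) + √(-28 - 392)/2452149 = 77601/(-675) + √(-420)*(1/2452149) = 77601*(-1/675) + (2*I*√105)*(1/2452149) = -25867/225 + 2*I*√105/2452149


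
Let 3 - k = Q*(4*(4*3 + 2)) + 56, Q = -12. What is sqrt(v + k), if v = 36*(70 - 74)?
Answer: 5*sqrt(19) ≈ 21.794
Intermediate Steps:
v = -144 (v = 36*(-4) = -144)
k = 619 (k = 3 - (-48*(4*3 + 2) + 56) = 3 - (-48*(12 + 2) + 56) = 3 - (-48*14 + 56) = 3 - (-12*56 + 56) = 3 - (-672 + 56) = 3 - 1*(-616) = 3 + 616 = 619)
sqrt(v + k) = sqrt(-144 + 619) = sqrt(475) = 5*sqrt(19)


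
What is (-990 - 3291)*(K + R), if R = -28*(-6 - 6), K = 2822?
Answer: -13519398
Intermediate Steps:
R = 336 (R = -28*(-12) = 336)
(-990 - 3291)*(K + R) = (-990 - 3291)*(2822 + 336) = -4281*3158 = -13519398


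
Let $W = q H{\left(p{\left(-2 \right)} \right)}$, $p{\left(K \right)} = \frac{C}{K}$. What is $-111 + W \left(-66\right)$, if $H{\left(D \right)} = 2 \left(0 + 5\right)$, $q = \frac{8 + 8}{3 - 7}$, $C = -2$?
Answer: $2529$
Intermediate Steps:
$q = -4$ ($q = \frac{16}{-4} = 16 \left(- \frac{1}{4}\right) = -4$)
$p{\left(K \right)} = - \frac{2}{K}$
$H{\left(D \right)} = 10$ ($H{\left(D \right)} = 2 \cdot 5 = 10$)
$W = -40$ ($W = \left(-4\right) 10 = -40$)
$-111 + W \left(-66\right) = -111 - -2640 = -111 + 2640 = 2529$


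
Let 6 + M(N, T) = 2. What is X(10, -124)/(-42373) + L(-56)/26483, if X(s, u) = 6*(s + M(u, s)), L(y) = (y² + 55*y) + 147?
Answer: 7648331/1122164159 ≈ 0.0068157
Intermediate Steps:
L(y) = 147 + y² + 55*y
M(N, T) = -4 (M(N, T) = -6 + 2 = -4)
X(s, u) = -24 + 6*s (X(s, u) = 6*(s - 4) = 6*(-4 + s) = -24 + 6*s)
X(10, -124)/(-42373) + L(-56)/26483 = (-24 + 6*10)/(-42373) + (147 + (-56)² + 55*(-56))/26483 = (-24 + 60)*(-1/42373) + (147 + 3136 - 3080)*(1/26483) = 36*(-1/42373) + 203*(1/26483) = -36/42373 + 203/26483 = 7648331/1122164159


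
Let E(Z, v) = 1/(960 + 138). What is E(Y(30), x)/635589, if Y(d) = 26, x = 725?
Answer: 1/697876722 ≈ 1.4329e-9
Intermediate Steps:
E(Z, v) = 1/1098
E(Y(30), x)/635589 = (1/1098)/635589 = (1/1098)*(1/635589) = 1/697876722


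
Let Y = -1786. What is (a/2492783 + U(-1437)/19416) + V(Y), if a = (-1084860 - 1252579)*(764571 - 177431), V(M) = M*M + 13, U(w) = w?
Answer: 42579919210880807/16133291576 ≈ 2.6393e+6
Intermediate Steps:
V(M) = 13 + M² (V(M) = M² + 13 = 13 + M²)
a = -1372403934460 (a = -2337439*587140 = -1372403934460)
(a/2492783 + U(-1437)/19416) + V(Y) = (-1372403934460/2492783 - 1437/19416) + (13 + (-1786)²) = (-1372403934460*1/2492783 - 1437*1/19416) + (13 + 3189796) = (-1372403934460/2492783 - 479/6472) + 3189809 = -8882199457868177/16133291576 + 3189809 = 42579919210880807/16133291576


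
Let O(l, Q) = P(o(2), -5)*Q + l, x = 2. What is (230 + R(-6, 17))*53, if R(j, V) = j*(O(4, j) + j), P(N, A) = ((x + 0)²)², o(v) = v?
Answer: 43354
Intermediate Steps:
P(N, A) = 16 (P(N, A) = ((2 + 0)²)² = (2²)² = 4² = 16)
O(l, Q) = l + 16*Q (O(l, Q) = 16*Q + l = l + 16*Q)
R(j, V) = j*(4 + 17*j) (R(j, V) = j*((4 + 16*j) + j) = j*(4 + 17*j))
(230 + R(-6, 17))*53 = (230 - 6*(4 + 17*(-6)))*53 = (230 - 6*(4 - 102))*53 = (230 - 6*(-98))*53 = (230 + 588)*53 = 818*53 = 43354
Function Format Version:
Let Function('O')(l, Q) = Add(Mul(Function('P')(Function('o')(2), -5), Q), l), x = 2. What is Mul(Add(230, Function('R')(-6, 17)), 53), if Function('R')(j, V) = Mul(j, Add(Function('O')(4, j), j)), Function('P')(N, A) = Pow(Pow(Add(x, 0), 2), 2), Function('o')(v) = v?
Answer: 43354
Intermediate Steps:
Function('P')(N, A) = 16 (Function('P')(N, A) = Pow(Pow(Add(2, 0), 2), 2) = Pow(Pow(2, 2), 2) = Pow(4, 2) = 16)
Function('O')(l, Q) = Add(l, Mul(16, Q)) (Function('O')(l, Q) = Add(Mul(16, Q), l) = Add(l, Mul(16, Q)))
Function('R')(j, V) = Mul(j, Add(4, Mul(17, j))) (Function('R')(j, V) = Mul(j, Add(Add(4, Mul(16, j)), j)) = Mul(j, Add(4, Mul(17, j))))
Mul(Add(230, Function('R')(-6, 17)), 53) = Mul(Add(230, Mul(-6, Add(4, Mul(17, -6)))), 53) = Mul(Add(230, Mul(-6, Add(4, -102))), 53) = Mul(Add(230, Mul(-6, -98)), 53) = Mul(Add(230, 588), 53) = Mul(818, 53) = 43354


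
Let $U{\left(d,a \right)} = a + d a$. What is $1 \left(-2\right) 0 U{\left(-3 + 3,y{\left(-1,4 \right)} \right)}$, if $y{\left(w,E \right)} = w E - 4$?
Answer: $0$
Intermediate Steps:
$y{\left(w,E \right)} = -4 + E w$ ($y{\left(w,E \right)} = E w - 4 = -4 + E w$)
$U{\left(d,a \right)} = a + a d$
$1 \left(-2\right) 0 U{\left(-3 + 3,y{\left(-1,4 \right)} \right)} = 1 \left(-2\right) 0 \left(-4 + 4 \left(-1\right)\right) \left(1 + \left(-3 + 3\right)\right) = \left(-2\right) 0 \left(-4 - 4\right) \left(1 + 0\right) = 0 \left(\left(-8\right) 1\right) = 0 \left(-8\right) = 0$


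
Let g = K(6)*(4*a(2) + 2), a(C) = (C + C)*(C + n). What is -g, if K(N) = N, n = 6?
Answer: -780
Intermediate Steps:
a(C) = 2*C*(6 + C) (a(C) = (C + C)*(C + 6) = (2*C)*(6 + C) = 2*C*(6 + C))
g = 780 (g = 6*(4*(2*2*(6 + 2)) + 2) = 6*(4*(2*2*8) + 2) = 6*(4*32 + 2) = 6*(128 + 2) = 6*130 = 780)
-g = -1*780 = -780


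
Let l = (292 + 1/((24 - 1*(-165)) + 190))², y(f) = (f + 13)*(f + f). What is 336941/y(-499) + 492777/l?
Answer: 38458455614145497/5940442300656708 ≈ 6.4740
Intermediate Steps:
y(f) = 2*f*(13 + f) (y(f) = (13 + f)*(2*f) = 2*f*(13 + f))
l = 12247627561/143641 (l = (292 + 1/((24 + 165) + 190))² = (292 + 1/(189 + 190))² = (292 + 1/379)² = (110669/379)² = 12247627561/143641 ≈ 85266.)
336941/y(-499) + 492777/l = 336941/((2*(-499)*(13 - 499))) + 492777/(12247627561/143641) = 336941/((2*(-499)*(-486))) + 492777*(143641/12247627561) = 336941/485028 + 70782981057/12247627561 = 38458455614145497/5940442300656708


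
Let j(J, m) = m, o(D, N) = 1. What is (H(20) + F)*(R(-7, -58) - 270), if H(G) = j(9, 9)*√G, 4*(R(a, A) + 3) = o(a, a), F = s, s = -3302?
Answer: 1801241/2 - 9819*√5/2 ≈ 8.8964e+5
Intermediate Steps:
F = -3302
R(a, A) = -11/4 (R(a, A) = -3 + (¼)*1 = -3 + ¼ = -11/4)
H(G) = 9*√G
(H(20) + F)*(R(-7, -58) - 270) = (9*√20 - 3302)*(-11/4 - 270) = (9*(2*√5) - 3302)*(-1091/4) = (18*√5 - 3302)*(-1091/4) = (-3302 + 18*√5)*(-1091/4) = 1801241/2 - 9819*√5/2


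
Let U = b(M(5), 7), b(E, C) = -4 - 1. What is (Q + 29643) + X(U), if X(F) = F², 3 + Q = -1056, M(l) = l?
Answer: 28609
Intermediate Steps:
b(E, C) = -5
U = -5
Q = -1059 (Q = -3 - 1056 = -1059)
(Q + 29643) + X(U) = (-1059 + 29643) + (-5)² = 28584 + 25 = 28609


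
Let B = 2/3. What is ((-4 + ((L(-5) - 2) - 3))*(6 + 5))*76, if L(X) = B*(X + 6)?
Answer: -20900/3 ≈ -6966.7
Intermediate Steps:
B = 2/3 (B = 2*(1/3) = 2/3 ≈ 0.66667)
L(X) = 4 + 2*X/3 (L(X) = 2*(X + 6)/3 = 2*(6 + X)/3 = 4 + 2*X/3)
((-4 + ((L(-5) - 2) - 3))*(6 + 5))*76 = ((-4 + (((4 + (2/3)*(-5)) - 2) - 3))*(6 + 5))*76 = ((-4 + (((4 - 10/3) - 2) - 3))*11)*76 = ((-4 + ((2/3 - 2) - 3))*11)*76 = ((-4 + (-4/3 - 3))*11)*76 = ((-4 - 13/3)*11)*76 = -25/3*11*76 = -275/3*76 = -20900/3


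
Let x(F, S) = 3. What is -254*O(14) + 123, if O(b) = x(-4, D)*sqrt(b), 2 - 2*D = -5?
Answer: 123 - 762*sqrt(14) ≈ -2728.1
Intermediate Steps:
D = 7/2 (D = 1 - 1/2*(-5) = 1 + 5/2 = 7/2 ≈ 3.5000)
O(b) = 3*sqrt(b)
-254*O(14) + 123 = -762*sqrt(14) + 123 = 123 - 762*sqrt(14)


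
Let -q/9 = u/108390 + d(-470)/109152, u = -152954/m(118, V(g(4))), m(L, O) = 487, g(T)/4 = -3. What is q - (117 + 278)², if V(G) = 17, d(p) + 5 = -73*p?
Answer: -16647848205051607/106697959840 ≈ -1.5603e+5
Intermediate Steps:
g(T) = -12 (g(T) = 4*(-3) = -12)
d(p) = -5 - 73*p
u = -152954/487 ≈ -314.07
q = -299021015607/106697959840 (q = -9*(-152954/487/108390 + (-5 - 73*(-470))/109152) = -9*(-152954/487*1/108390 + (-5 + 34310)*(1/109152)) = -9*(-76477/26392965 + 34305*(1/109152)) = -9*(-76477/26392965 + 11435/36384) = -9*99673671869/320093879520 = -299021015607/106697959840 ≈ -2.8025)
q - (117 + 278)² = -299021015607/106697959840 - (117 + 278)² = -299021015607/106697959840 - 1*395² = -299021015607/106697959840 - 1*156025 = -299021015607/106697959840 - 156025 = -16647848205051607/106697959840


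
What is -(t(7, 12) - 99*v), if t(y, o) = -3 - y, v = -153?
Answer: -15137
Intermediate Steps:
-(t(7, 12) - 99*v) = -((-3 - 1*7) - 99*(-153)) = -((-3 - 7) + 15147) = -(-10 + 15147) = -1*15137 = -15137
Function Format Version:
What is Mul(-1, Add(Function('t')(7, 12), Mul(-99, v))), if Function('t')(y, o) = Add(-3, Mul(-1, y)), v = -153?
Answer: -15137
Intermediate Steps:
Mul(-1, Add(Function('t')(7, 12), Mul(-99, v))) = Mul(-1, Add(Add(-3, Mul(-1, 7)), Mul(-99, -153))) = Mul(-1, Add(Add(-3, -7), 15147)) = Mul(-1, Add(-10, 15147)) = Mul(-1, 15137) = -15137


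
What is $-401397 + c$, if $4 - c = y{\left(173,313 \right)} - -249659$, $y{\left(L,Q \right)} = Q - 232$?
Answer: $-651133$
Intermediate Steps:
$y{\left(L,Q \right)} = -232 + Q$
$c = -249736$ ($c = 4 - \left(\left(-232 + 313\right) - -249659\right) = 4 - \left(81 + 249659\right) = 4 - 249740 = -249736$)
$-401397 + c = -401397 - 249736 = -651133$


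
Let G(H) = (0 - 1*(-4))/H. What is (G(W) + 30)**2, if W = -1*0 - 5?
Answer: 21316/25 ≈ 852.64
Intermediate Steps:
W = -5 (W = 0 - 5 = -5)
G(H) = 4/H (G(H) = (0 + 4)/H = 4/H)
(G(W) + 30)**2 = (4/(-5) + 30)**2 = (4*(-1/5) + 30)**2 = (-4/5 + 30)**2 = (146/5)**2 = 21316/25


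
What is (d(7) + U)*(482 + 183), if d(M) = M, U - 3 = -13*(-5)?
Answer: 49875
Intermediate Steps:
U = 68 (U = 3 - 13*(-5) = 3 + 65 = 68)
(d(7) + U)*(482 + 183) = (7 + 68)*(482 + 183) = 75*665 = 49875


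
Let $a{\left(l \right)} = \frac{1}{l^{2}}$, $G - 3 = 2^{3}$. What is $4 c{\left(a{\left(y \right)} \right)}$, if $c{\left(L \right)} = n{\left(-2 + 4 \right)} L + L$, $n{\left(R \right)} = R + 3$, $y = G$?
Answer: $\frac{24}{121} \approx 0.19835$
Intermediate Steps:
$G = 11$ ($G = 3 + 2^{3} = 3 + 8 = 11$)
$y = 11$
$n{\left(R \right)} = 3 + R$
$a{\left(l \right)} = \frac{1}{l^{2}}$
$c{\left(L \right)} = 6 L$ ($c{\left(L \right)} = \left(3 + \left(-2 + 4\right)\right) L + L = \left(3 + 2\right) L + L = 5 L + L = 6 L$)
$4 c{\left(a{\left(y \right)} \right)} = 4 \cdot \frac{6}{121} = \frac{24}{121}$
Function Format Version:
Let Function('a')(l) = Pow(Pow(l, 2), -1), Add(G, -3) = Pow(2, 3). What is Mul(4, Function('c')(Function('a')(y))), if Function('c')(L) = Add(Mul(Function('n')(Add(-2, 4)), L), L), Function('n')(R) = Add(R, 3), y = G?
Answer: Rational(24, 121) ≈ 0.19835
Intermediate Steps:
G = 11 (G = Add(3, Pow(2, 3)) = Add(3, 8) = 11)
y = 11
Function('n')(R) = Add(3, R)
Function('a')(l) = Pow(l, -2)
Function('c')(L) = Mul(6, L) (Function('c')(L) = Add(Mul(Add(3, Add(-2, 4)), L), L) = Add(Mul(Add(3, 2), L), L) = Add(Mul(5, L), L) = Mul(6, L))
Mul(4, Function('c')(Function('a')(y))) = Mul(4, Mul(6, Pow(11, -2))) = Mul(4, Mul(6, Rational(1, 121))) = Mul(4, Rational(6, 121)) = Rational(24, 121)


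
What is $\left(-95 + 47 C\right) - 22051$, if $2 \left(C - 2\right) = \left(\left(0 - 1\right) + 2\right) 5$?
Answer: $- \frac{43869}{2} \approx -21935.0$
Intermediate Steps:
$C = \frac{9}{2}$ ($C = 2 + \frac{\left(\left(0 - 1\right) + 2\right) 5}{2} = 2 + \frac{\left(-1 + 2\right) 5}{2} = 2 + \frac{1 \cdot 5}{2} = 2 + \frac{1}{2} \cdot 5 = 2 + \frac{5}{2} = \frac{9}{2} \approx 4.5$)
$\left(-95 + 47 C\right) - 22051 = \left(-95 + 47 \cdot \frac{9}{2}\right) - 22051 = \left(-95 + \frac{423}{2}\right) - 22051 = \frac{233}{2} - 22051 = - \frac{43869}{2}$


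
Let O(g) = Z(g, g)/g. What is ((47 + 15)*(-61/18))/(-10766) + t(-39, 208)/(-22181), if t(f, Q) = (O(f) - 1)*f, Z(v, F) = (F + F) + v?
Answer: 49502003/2149205814 ≈ 0.023033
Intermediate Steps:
Z(v, F) = v + 2*F (Z(v, F) = 2*F + v = v + 2*F)
O(g) = 3 (O(g) = (g + 2*g)/g = (3*g)/g = 3)
t(f, Q) = 2*f (t(f, Q) = (3 - 1)*f = 2*f)
((47 + 15)*(-61/18))/(-10766) + t(-39, 208)/(-22181) = ((47 + 15)*(-61/18))/(-10766) + (2*(-39))/(-22181) = (62*(-61*1/18))*(-1/10766) - 78*(-1/22181) = (62*(-61/18))*(-1/10766) + 78/22181 = -1891/9*(-1/10766) + 78/22181 = 1891/96894 + 78/22181 = 49502003/2149205814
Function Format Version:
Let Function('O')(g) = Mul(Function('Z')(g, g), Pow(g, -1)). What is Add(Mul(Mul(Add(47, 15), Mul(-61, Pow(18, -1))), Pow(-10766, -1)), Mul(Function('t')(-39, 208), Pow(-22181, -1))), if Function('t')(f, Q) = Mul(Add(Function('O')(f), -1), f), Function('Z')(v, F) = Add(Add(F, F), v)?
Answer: Rational(49502003, 2149205814) ≈ 0.023033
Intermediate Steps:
Function('Z')(v, F) = Add(v, Mul(2, F)) (Function('Z')(v, F) = Add(Mul(2, F), v) = Add(v, Mul(2, F)))
Function('O')(g) = 3 (Function('O')(g) = Mul(Add(g, Mul(2, g)), Pow(g, -1)) = Mul(Mul(3, g), Pow(g, -1)) = 3)
Function('t')(f, Q) = Mul(2, f) (Function('t')(f, Q) = Mul(Add(3, -1), f) = Mul(2, f))
Add(Mul(Mul(Add(47, 15), Mul(-61, Pow(18, -1))), Pow(-10766, -1)), Mul(Function('t')(-39, 208), Pow(-22181, -1))) = Add(Mul(Mul(Add(47, 15), Mul(-61, Pow(18, -1))), Pow(-10766, -1)), Mul(Mul(2, -39), Pow(-22181, -1))) = Add(Mul(Mul(62, Mul(-61, Rational(1, 18))), Rational(-1, 10766)), Mul(-78, Rational(-1, 22181))) = Add(Mul(Mul(62, Rational(-61, 18)), Rational(-1, 10766)), Rational(78, 22181)) = Add(Mul(Rational(-1891, 9), Rational(-1, 10766)), Rational(78, 22181)) = Add(Rational(1891, 96894), Rational(78, 22181)) = Rational(49502003, 2149205814)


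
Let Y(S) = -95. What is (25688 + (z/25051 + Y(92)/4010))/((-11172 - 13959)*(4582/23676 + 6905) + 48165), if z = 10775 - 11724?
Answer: -78327167151789/528990943433566369 ≈ -0.00014807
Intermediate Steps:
z = -949
(25688 + (z/25051 + Y(92)/4010))/((-11172 - 13959)*(4582/23676 + 6905) + 48165) = (25688 + (-949/25051 - 95/4010))/((-11172 - 13959)*(4582/23676 + 6905) + 48165) = (25688 + (-949*1/25051 - 95*1/4010))/(-25131*(4582*(1/23676) + 6905) + 48165) = (25688 + (-73/1927 - 19/802))/(-25131*(2291/11838 + 6905) + 48165) = (25688 - 95159/1545454)/(-25131*81743681/11838 + 48165) = 39699527193/(1545454*(-684766815737/3946 + 48165)) = 39699527193/(1545454*(-684576756647/3946)) = (39699527193/1545454)*(-3946/684576756647) = -78327167151789/528990943433566369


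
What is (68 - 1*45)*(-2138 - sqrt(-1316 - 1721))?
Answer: -49174 - 23*I*sqrt(3037) ≈ -49174.0 - 1267.5*I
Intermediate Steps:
(68 - 1*45)*(-2138 - sqrt(-1316 - 1721)) = (68 - 45)*(-2138 - sqrt(-3037)) = 23*(-2138 - I*sqrt(3037)) = -49174 - 23*I*sqrt(3037)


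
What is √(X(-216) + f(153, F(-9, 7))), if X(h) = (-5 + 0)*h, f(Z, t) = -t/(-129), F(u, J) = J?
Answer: √17973183/129 ≈ 32.864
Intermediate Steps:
f(Z, t) = t/129 (f(Z, t) = -t*(-1)/129 = -(-1)*t/129 = t/129)
X(h) = -5*h
√(X(-216) + f(153, F(-9, 7))) = √(-5*(-216) + (1/129)*7) = √(1080 + 7/129) = √(139327/129) = √17973183/129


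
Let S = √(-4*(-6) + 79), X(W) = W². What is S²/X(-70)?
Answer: 103/4900 ≈ 0.021020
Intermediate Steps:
S = √103 (S = √(24 + 79) = √103 ≈ 10.149)
S²/X(-70) = (√103)²/((-70)²) = 103/4900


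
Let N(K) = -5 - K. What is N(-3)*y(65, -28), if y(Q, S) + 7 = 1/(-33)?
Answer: 464/33 ≈ 14.061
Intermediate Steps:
y(Q, S) = -232/33 (y(Q, S) = -7 + 1/(-33) = -7 - 1/33 = -232/33)
N(-3)*y(65, -28) = (-5 - 1*(-3))*(-232/33) = (-5 + 3)*(-232/33) = -2*(-232/33) = 464/33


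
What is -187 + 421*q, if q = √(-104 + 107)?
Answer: -187 + 421*√3 ≈ 542.19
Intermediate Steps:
q = √3 ≈ 1.7320
-187 + 421*q = -187 + 421*√3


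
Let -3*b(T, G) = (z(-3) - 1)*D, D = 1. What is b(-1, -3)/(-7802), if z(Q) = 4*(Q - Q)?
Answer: -1/23406 ≈ -4.2724e-5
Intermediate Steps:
z(Q) = 0 (z(Q) = 4*0 = 0)
b(T, G) = 1/3 (b(T, G) = -(0 - 1)/3 = -(-1)/3 = -1/3*(-1) = 1/3)
b(-1, -3)/(-7802) = (1/3)/(-7802) = (1/3)*(-1/7802) = -1/23406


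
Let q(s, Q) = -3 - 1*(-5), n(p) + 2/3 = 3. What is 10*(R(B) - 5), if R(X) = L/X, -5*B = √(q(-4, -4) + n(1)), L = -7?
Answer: -50 + 350*√39/13 ≈ 118.13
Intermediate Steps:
n(p) = 7/3 (n(p) = -⅔ + 3 = 7/3)
q(s, Q) = 2 (q(s, Q) = -3 + 5 = 2)
B = -√39/15 (B = -√(2 + 7/3)/5 = -√39/15 ≈ -0.41633)
R(X) = -7/X
10*(R(B) - 5) = 10*(-7*(-5*√39/13) - 5) = 10*(-(-35)*√39/13 - 5) = 10*(35*√39/13 - 5) = 10*(-5 + 35*√39/13) = -50 + 350*√39/13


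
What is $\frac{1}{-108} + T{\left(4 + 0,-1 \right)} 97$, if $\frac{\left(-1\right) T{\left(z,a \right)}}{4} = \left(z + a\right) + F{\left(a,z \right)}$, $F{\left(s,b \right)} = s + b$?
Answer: $- \frac{251425}{108} \approx -2328.0$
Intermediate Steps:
$F{\left(s,b \right)} = b + s$
$T{\left(z,a \right)} = - 8 a - 8 z$ ($T{\left(z,a \right)} = - 4 \left(\left(z + a\right) + \left(z + a\right)\right) = - 4 \left(\left(a + z\right) + \left(a + z\right)\right) = - 4 \left(2 a + 2 z\right) = - 8 a - 8 z$)
$\frac{1}{-108} + T{\left(4 + 0,-1 \right)} 97 = \frac{1}{-108} + \left(\left(-8\right) \left(-1\right) - 8 \left(4 + 0\right)\right) 97 = - \frac{1}{108} + \left(8 - 32\right) 97 = - \frac{1}{108} - 2328 = - \frac{251425}{108}$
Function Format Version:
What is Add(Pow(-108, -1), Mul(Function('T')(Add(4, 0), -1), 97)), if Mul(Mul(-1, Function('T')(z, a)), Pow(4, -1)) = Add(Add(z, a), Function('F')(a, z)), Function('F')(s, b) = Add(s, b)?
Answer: Rational(-251425, 108) ≈ -2328.0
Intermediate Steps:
Function('F')(s, b) = Add(b, s)
Function('T')(z, a) = Add(Mul(-8, a), Mul(-8, z)) (Function('T')(z, a) = Mul(-4, Add(Add(z, a), Add(z, a))) = Mul(-4, Add(Add(a, z), Add(a, z))) = Mul(-4, Add(Mul(2, a), Mul(2, z))) = Add(Mul(-8, a), Mul(-8, z)))
Add(Pow(-108, -1), Mul(Function('T')(Add(4, 0), -1), 97)) = Add(Pow(-108, -1), Mul(Add(Mul(-8, -1), Mul(-8, Add(4, 0))), 97)) = Add(Rational(-1, 108), Mul(Add(8, Mul(-8, 4)), 97)) = Add(Rational(-1, 108), Mul(Add(8, -32), 97)) = Add(Rational(-1, 108), Mul(-24, 97)) = Add(Rational(-1, 108), -2328) = Rational(-251425, 108)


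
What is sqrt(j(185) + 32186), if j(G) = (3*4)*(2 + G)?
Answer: sqrt(34430) ≈ 185.55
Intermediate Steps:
j(G) = 24 + 12*G (j(G) = 12*(2 + G) = 24 + 12*G)
sqrt(j(185) + 32186) = sqrt((24 + 12*185) + 32186) = sqrt((24 + 2220) + 32186) = sqrt(2244 + 32186) = sqrt(34430)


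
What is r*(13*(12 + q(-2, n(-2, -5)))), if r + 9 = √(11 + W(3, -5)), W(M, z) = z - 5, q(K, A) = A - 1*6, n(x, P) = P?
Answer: -104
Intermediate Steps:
q(K, A) = -6 + A (q(K, A) = A - 6 = -6 + A)
W(M, z) = -5 + z
r = -8 (r = -9 + √(11 + (-5 - 5)) = -9 + √(11 - 10) = -9 + √1 = -9 + 1 = -8)
r*(13*(12 + q(-2, n(-2, -5)))) = -104*(12 + (-6 - 5)) = -104*(12 - 11) = -104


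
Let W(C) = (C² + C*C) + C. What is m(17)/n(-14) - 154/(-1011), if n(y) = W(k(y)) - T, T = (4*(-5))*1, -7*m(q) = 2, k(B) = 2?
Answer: 5053/35385 ≈ 0.14280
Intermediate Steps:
W(C) = C + 2*C² (W(C) = (C² + C²) + C = 2*C² + C = C + 2*C²)
m(q) = -2/7 (m(q) = -⅐*2 = -2/7)
T = -20 (T = -20*1 = -20)
n(y) = 30 (n(y) = 2*(1 + 2*2) - 1*(-20) = 2*(1 + 4) + 20 = 2*5 + 20 = 10 + 20 = 30)
m(17)/n(-14) - 154/(-1011) = -2/7/30 - 154/(-1011) = -2/7*1/30 - 154*(-1/1011) = -1/105 + 154/1011 = 5053/35385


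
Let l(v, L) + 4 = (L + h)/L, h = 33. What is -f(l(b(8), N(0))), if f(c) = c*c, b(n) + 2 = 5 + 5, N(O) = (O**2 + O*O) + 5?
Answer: -324/25 ≈ -12.960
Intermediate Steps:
N(O) = 5 + 2*O**2 (N(O) = (O**2 + O**2) + 5 = 2*O**2 + 5 = 5 + 2*O**2)
b(n) = 8 (b(n) = -2 + (5 + 5) = -2 + 10 = 8)
l(v, L) = -4 + (33 + L)/L (l(v, L) = -4 + (L + 33)/L = -4 + (33 + L)/L)
f(c) = c**2
-f(l(b(8), N(0))) = -(-3 + 33/(5 + 2*0**2))**2 = -(-3 + 33/(5 + 2*0))**2 = -(-3 + 33/(5 + 0))**2 = -(-3 + 33/5)**2 = -(18/5)**2 = -1*324/25 = -324/25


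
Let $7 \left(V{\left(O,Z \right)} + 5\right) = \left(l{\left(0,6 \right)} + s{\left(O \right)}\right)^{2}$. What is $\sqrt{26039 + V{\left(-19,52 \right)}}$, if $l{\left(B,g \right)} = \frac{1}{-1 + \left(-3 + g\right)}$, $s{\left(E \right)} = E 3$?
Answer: $\frac{\sqrt{5192047}}{14} \approx 162.76$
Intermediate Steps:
$s{\left(E \right)} = 3 E$
$l{\left(B,g \right)} = \frac{1}{-4 + g}$
$V{\left(O,Z \right)} = -5 + \frac{\left(\frac{1}{2} + 3 O\right)^{2}}{7}$ ($V{\left(O,Z \right)} = -5 + \frac{\left(\frac{1}{-4 + 6} + 3 O\right)^{2}}{7} = -5 + \frac{\left(\frac{1}{2} + 3 O\right)^{2}}{7}$)
$\sqrt{26039 + V{\left(-19,52 \right)}} = \sqrt{26039 - \left(5 - \frac{\left(1 + 6 \left(-19\right)\right)^{2}}{28}\right)} = \sqrt{26039 - \left(5 - \frac{\left(1 - 114\right)^{2}}{28}\right)} = \sqrt{26039 - \left(5 - \frac{\left(-113\right)^{2}}{28}\right)} = \sqrt{26039 + \left(-5 + \frac{1}{28} \cdot 12769\right)} = \sqrt{26039 + \left(-5 + \frac{12769}{28}\right)} = \sqrt{26039 + \frac{12629}{28}} = \sqrt{\frac{741721}{28}} = \frac{\sqrt{5192047}}{14}$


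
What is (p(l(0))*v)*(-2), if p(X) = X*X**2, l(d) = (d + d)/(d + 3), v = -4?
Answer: 0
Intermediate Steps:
l(d) = 2*d/(3 + d) (l(d) = (2*d)/(3 + d) = 2*d/(3 + d))
p(X) = X**3
(p(l(0))*v)*(-2) = ((2*0/(3 + 0))**3*(-4))*(-2) = ((2*0/3)**3*(-4))*(-2) = ((2*0*(1/3))**3*(-4))*(-2) = (0**3*(-4))*(-2) = (0*(-4))*(-2) = 0*(-2) = 0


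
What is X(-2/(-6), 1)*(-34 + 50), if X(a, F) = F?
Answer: 16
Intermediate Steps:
X(-2/(-6), 1)*(-34 + 50) = 1*(-34 + 50) = 1*16 = 16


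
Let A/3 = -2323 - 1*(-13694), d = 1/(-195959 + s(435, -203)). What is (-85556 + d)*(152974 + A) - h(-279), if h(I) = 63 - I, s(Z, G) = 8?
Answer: -3136473165761101/195951 ≈ -1.6006e+10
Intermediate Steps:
d = -1/195951 (d = 1/(-195959 + 8) = 1/(-195951) = -1/195951 ≈ -5.1033e-6)
A = 34113 (A = 3*(-2323 - 1*(-13694)) = 3*(-2323 + 13694) = 3*11371 = 34113)
(-85556 + d)*(152974 + A) - h(-279) = (-85556 - 1/195951)*(152974 + 34113) - (63 - 1*(-279)) = -16764783757/195951*187087 - (63 + 279) = -3136473098745859/195951 - 1*342 = -3136473098745859/195951 - 342 = -3136473165761101/195951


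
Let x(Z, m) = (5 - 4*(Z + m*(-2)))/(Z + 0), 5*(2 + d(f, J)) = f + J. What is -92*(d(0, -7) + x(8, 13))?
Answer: -5727/10 ≈ -572.70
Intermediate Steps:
d(f, J) = -2 + J/5 + f/5 (d(f, J) = -2 + (f + J)/5 = -2 + (J + f)/5 = -2 + (J/5 + f/5) = -2 + J/5 + f/5)
x(Z, m) = (5 - 4*Z + 8*m)/Z (x(Z, m) = (5 - 4*(Z - 2*m))/Z = (5 + (-4*Z + 8*m))/Z = (5 - 4*Z + 8*m)/Z)
-92*(d(0, -7) + x(8, 13)) = -92*((-2 + (⅕)*(-7) + (⅕)*0) + (5 - 4*8 + 8*13)/8) = -92*((-2 - 7/5 + 0) + (5 - 32 + 104)/8) = -92*(-17/5 + (⅛)*77) = -92*(-17/5 + 77/8) = -92*249/40 = -5727/10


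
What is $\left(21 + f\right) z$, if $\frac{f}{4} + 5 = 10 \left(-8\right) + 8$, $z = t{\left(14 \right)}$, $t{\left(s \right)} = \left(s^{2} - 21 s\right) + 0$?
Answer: $28126$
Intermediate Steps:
$t{\left(s \right)} = s^{2} - 21 s$
$z = -98$ ($z = 14 \left(-21 + 14\right) = 14 \left(-7\right) = -98$)
$f = -308$ ($f = -20 + 4 \left(10 \left(-8\right) + 8\right) = -20 + 4 \left(-80 + 8\right) = -20 + 4 \left(-72\right) = -20 - 288 = -308$)
$\left(21 + f\right) z = \left(21 - 308\right) \left(-98\right) = \left(-287\right) \left(-98\right) = 28126$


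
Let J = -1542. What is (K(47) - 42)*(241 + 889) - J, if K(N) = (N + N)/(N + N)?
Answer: -44788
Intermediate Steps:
K(N) = 1 (K(N) = (2*N)/((2*N)) = (2*N)*(1/(2*N)) = 1)
(K(47) - 42)*(241 + 889) - J = (1 - 42)*(241 + 889) - 1*(-1542) = -41*1130 + 1542 = -46330 + 1542 = -44788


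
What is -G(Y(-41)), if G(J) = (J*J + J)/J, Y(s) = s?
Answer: 40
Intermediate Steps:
G(J) = (J + J²)/J (G(J) = (J² + J)/J = (J + J²)/J)
-G(Y(-41)) = -(1 - 41) = -1*(-40) = 40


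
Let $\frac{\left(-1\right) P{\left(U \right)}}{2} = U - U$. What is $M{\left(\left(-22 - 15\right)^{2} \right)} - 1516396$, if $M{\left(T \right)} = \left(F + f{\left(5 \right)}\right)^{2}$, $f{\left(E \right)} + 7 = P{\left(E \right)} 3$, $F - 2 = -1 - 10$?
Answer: $-1516140$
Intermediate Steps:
$F = -9$ ($F = 2 - 11 = -9$)
$P{\left(U \right)} = 0$ ($P{\left(U \right)} = - 2 \left(U - U\right) = \left(-2\right) 0 = 0$)
$f{\left(E \right)} = -7$ ($f{\left(E \right)} = -7 + 0 \cdot 3 = -7 + 0 = -7$)
$M{\left(T \right)} = 256$ ($M{\left(T \right)} = \left(-9 - 7\right)^{2} = \left(-16\right)^{2} = 256$)
$M{\left(\left(-22 - 15\right)^{2} \right)} - 1516396 = 256 - 1516396 = -1516140$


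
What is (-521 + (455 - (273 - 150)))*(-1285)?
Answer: 242865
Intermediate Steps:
(-521 + (455 - (273 - 150)))*(-1285) = (-521 + (455 - 1*123))*(-1285) = (-521 + (455 - 123))*(-1285) = (-521 + 332)*(-1285) = -189*(-1285) = 242865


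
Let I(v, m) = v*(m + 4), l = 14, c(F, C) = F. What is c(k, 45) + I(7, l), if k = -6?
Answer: 120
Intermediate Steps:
I(v, m) = v*(4 + m)
c(k, 45) + I(7, l) = -6 + 7*(4 + 14) = -6 + 7*18 = -6 + 126 = 120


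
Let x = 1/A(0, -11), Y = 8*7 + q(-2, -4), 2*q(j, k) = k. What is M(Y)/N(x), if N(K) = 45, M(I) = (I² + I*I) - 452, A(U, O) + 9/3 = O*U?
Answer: 1076/9 ≈ 119.56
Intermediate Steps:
q(j, k) = k/2
A(U, O) = -3 + O*U
Y = 54 (Y = 8*7 + (½)*(-4) = 56 - 2 = 54)
M(I) = -452 + 2*I² (M(I) = (I² + I²) - 452 = 2*I² - 452 = -452 + 2*I²)
x = -⅓ (x = 1/(-3 - 11*0) = 1/(-3 + 0) = 1/(-3) = -⅓ ≈ -0.33333)
M(Y)/N(x) = (-452 + 2*54²)/45 = (-452 + 2*2916)*(1/45) = (-452 + 5832)*(1/45) = 5380*(1/45) = 1076/9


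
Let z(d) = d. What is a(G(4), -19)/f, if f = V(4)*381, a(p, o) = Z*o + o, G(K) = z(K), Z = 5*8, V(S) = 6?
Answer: -779/2286 ≈ -0.34077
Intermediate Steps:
Z = 40
G(K) = K
a(p, o) = 41*o (a(p, o) = 40*o + o = 41*o)
f = 2286 (f = 6*381 = 2286)
a(G(4), -19)/f = (41*(-19))/2286 = -779*1/2286 = -779/2286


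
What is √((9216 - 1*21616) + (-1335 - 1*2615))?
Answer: 5*I*√654 ≈ 127.87*I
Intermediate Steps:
√((9216 - 1*21616) + (-1335 - 1*2615)) = √((9216 - 21616) + (-1335 - 2615)) = √(-12400 - 3950) = √(-16350) = 5*I*√654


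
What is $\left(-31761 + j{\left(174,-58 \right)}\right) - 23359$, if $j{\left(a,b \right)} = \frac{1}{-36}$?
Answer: $- \frac{1984321}{36} \approx -55120.0$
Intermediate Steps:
$j{\left(a,b \right)} = - \frac{1}{36}$
$\left(-31761 + j{\left(174,-58 \right)}\right) - 23359 = \left(-31761 - \frac{1}{36}\right) - 23359 = - \frac{1143397}{36} - 23359 = - \frac{1984321}{36}$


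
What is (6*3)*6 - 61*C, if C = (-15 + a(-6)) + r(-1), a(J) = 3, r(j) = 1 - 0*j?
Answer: 779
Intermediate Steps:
r(j) = 1 (r(j) = 1 - 4*0 = 1 + 0 = 1)
C = -11 (C = (-15 + 3) + 1 = -12 + 1 = -11)
(6*3)*6 - 61*C = (6*3)*6 - 61*(-11) = 18*6 + 671 = 108 + 671 = 779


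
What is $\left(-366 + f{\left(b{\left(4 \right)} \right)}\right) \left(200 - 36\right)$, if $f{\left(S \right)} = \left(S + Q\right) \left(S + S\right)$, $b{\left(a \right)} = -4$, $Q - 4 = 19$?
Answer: $-84952$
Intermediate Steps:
$Q = 23$ ($Q = 4 + 19 = 23$)
$f{\left(S \right)} = 2 S \left(23 + S\right)$ ($f{\left(S \right)} = \left(S + 23\right) \left(S + S\right) = \left(23 + S\right) 2 S = 2 S \left(23 + S\right)$)
$\left(-366 + f{\left(b{\left(4 \right)} \right)}\right) \left(200 - 36\right) = \left(-366 + 2 \left(-4\right) \left(23 - 4\right)\right) \left(200 - 36\right) = \left(-366 + 2 \left(-4\right) 19\right) 164 = \left(-366 - 152\right) 164 = \left(-518\right) 164 = -84952$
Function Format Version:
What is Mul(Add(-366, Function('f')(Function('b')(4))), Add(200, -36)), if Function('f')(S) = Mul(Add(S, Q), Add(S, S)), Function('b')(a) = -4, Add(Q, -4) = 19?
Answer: -84952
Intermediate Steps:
Q = 23 (Q = Add(4, 19) = 23)
Function('f')(S) = Mul(2, S, Add(23, S)) (Function('f')(S) = Mul(Add(S, 23), Add(S, S)) = Mul(Add(23, S), Mul(2, S)) = Mul(2, S, Add(23, S)))
Mul(Add(-366, Function('f')(Function('b')(4))), Add(200, -36)) = Mul(Add(-366, Mul(2, -4, Add(23, -4))), Add(200, -36)) = Mul(Add(-366, Mul(2, -4, 19)), 164) = Mul(Add(-366, -152), 164) = Mul(-518, 164) = -84952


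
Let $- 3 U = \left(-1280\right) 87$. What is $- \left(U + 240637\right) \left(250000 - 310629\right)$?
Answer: $16840129153$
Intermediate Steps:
$U = 37120$ ($U = - \frac{\left(-1280\right) 87}{3} = \left(- \frac{1}{3}\right) \left(-111360\right) = 37120$)
$- \left(U + 240637\right) \left(250000 - 310629\right) = - \left(37120 + 240637\right) \left(250000 - 310629\right) = - 277757 \left(-60629\right) = \left(-1\right) \left(-16840129153\right) = 16840129153$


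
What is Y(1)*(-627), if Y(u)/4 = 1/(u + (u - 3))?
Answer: 2508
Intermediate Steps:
Y(u) = 4/(-3 + 2*u) (Y(u) = 4/(u + (u - 3)) = 4/(u + (-3 + u)) = 4/(-3 + 2*u))
Y(1)*(-627) = (4/(-3 + 2*1))*(-627) = (4/(-3 + 2))*(-627) = (4/(-1))*(-627) = (4*(-1))*(-627) = -4*(-627) = 2508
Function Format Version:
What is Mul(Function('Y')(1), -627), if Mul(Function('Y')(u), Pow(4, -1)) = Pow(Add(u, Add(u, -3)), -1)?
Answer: 2508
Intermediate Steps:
Function('Y')(u) = Mul(4, Pow(Add(-3, Mul(2, u)), -1)) (Function('Y')(u) = Mul(4, Pow(Add(u, Add(u, -3)), -1)) = Mul(4, Pow(Add(u, Add(-3, u)), -1)) = Mul(4, Pow(Add(-3, Mul(2, u)), -1)))
Mul(Function('Y')(1), -627) = Mul(Mul(4, Pow(Add(-3, Mul(2, 1)), -1)), -627) = Mul(Mul(4, Pow(Add(-3, 2), -1)), -627) = Mul(Mul(4, Pow(-1, -1)), -627) = Mul(Mul(4, -1), -627) = Mul(-4, -627) = 2508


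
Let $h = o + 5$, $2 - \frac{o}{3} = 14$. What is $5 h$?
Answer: $-155$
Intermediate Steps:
$o = -36$ ($o = 6 - 42 = -36$)
$h = -31$ ($h = -36 + 5 = -31$)
$5 h = 5 \left(-31\right) = -155$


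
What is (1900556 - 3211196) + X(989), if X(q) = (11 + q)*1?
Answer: -1309640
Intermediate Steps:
X(q) = 11 + q
(1900556 - 3211196) + X(989) = (1900556 - 3211196) + (11 + 989) = -1310640 + 1000 = -1309640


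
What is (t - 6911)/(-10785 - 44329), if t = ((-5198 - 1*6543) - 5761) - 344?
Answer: 24757/55114 ≈ 0.44920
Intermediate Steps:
t = -17846 (t = ((-5198 - 6543) - 5761) - 344 = (-11741 - 5761) - 344 = -17502 - 344 = -17846)
(t - 6911)/(-10785 - 44329) = (-17846 - 6911)/(-10785 - 44329) = -24757/(-55114) = -24757*(-1/55114) = 24757/55114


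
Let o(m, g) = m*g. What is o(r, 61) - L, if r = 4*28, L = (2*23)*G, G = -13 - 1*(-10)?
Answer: 6970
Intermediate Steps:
G = -3 (G = -13 + 10 = -3)
L = -138 (L = (2*23)*(-3) = 46*(-3) = -138)
r = 112
o(m, g) = g*m
o(r, 61) - L = 61*112 - 1*(-138) = 6832 + 138 = 6970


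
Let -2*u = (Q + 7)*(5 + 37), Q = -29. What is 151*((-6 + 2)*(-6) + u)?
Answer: 73386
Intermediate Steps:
u = 462 (u = -(-29 + 7)*(5 + 37)/2 = -(-11)*42 = -½*(-924) = 462)
151*((-6 + 2)*(-6) + u) = 151*((-6 + 2)*(-6) + 462) = 151*(-4*(-6) + 462) = 151*(24 + 462) = 151*486 = 73386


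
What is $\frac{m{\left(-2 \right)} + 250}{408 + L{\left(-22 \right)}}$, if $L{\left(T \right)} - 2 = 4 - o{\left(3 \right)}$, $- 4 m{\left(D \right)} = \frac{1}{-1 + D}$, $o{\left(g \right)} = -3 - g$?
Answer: $\frac{3001}{5040} \approx 0.59544$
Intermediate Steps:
$m{\left(D \right)} = - \frac{1}{4 \left(-1 + D\right)}$
$L{\left(T \right)} = 12$ ($L{\left(T \right)} = 2 + \left(4 - \left(-3 - 3\right)\right) = 2 + \left(4 - -6\right) = 2 + \left(4 + 6\right) = 2 + 10 = 12$)
$\frac{m{\left(-2 \right)} + 250}{408 + L{\left(-22 \right)}} = \frac{- \frac{1}{-4 + 4 \left(-2\right)} + 250}{408 + 12} = \frac{- \frac{1}{-4 - 8} + 250}{420} = \left(- \frac{1}{-12} + 250\right) \frac{1}{420} = \left(\left(-1\right) \left(- \frac{1}{12}\right) + 250\right) \frac{1}{420} = \left(\frac{1}{12} + 250\right) \frac{1}{420} = \frac{3001}{12} \cdot \frac{1}{420} = \frac{3001}{5040}$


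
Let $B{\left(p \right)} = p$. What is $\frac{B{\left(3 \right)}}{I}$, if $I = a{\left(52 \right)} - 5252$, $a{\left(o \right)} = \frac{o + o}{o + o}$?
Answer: $- \frac{3}{5251} \approx -0.00057132$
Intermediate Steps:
$a{\left(o \right)} = 1$ ($a{\left(o \right)} = \frac{2 o}{2 o} = 2 o \frac{1}{2 o} = 1$)
$I = -5251$ ($I = 1 - 5252 = -5251$)
$\frac{B{\left(3 \right)}}{I} = \frac{1}{-5251} \cdot 3 = \left(- \frac{1}{5251}\right) 3 = - \frac{3}{5251}$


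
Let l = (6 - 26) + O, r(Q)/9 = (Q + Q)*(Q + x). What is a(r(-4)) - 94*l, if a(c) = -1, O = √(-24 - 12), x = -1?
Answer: 1879 - 564*I ≈ 1879.0 - 564.0*I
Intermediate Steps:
r(Q) = 18*Q*(-1 + Q) (r(Q) = 9*((Q + Q)*(Q - 1)) = 9*((2*Q)*(-1 + Q)) = 9*(2*Q*(-1 + Q)) = 18*Q*(-1 + Q))
O = 6*I (O = √(-36) = 6*I ≈ 6.0*I)
l = -20 + 6*I (l = (6 - 26) + 6*I = -20 + 6*I ≈ -20.0 + 6.0*I)
a(r(-4)) - 94*l = -1 - 94*(-20 + 6*I) = -1 + (1880 - 564*I) = 1879 - 564*I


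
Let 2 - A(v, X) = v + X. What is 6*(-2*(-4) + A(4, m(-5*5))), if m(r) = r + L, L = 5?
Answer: 156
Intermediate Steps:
m(r) = 5 + r (m(r) = r + 5 = 5 + r)
A(v, X) = 2 - X - v (A(v, X) = 2 - (v + X) = 2 - (X + v) = 2 + (-X - v) = 2 - X - v)
6*(-2*(-4) + A(4, m(-5*5))) = 6*(-2*(-4) + (2 - (5 - 5*5) - 1*4)) = 6*(8 + (2 - (5 - 25) - 4)) = 6*(8 + (2 - 1*(-20) - 4)) = 6*(8 + (2 + 20 - 4)) = 6*(8 + 18) = 6*26 = 156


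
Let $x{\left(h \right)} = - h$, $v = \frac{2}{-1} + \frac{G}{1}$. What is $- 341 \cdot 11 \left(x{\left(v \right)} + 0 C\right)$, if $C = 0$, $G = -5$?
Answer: $-26257$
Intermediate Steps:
$v = -7$ ($v = \frac{2}{-1} - \frac{5}{1} = 2 \left(-1\right) - 5 = -2 - 5 = -7$)
$- 341 \cdot 11 \left(x{\left(v \right)} + 0 C\right) = - 341 \cdot 11 \left(\left(-1\right) \left(-7\right) + 0 \cdot 0\right) = - 341 \cdot 11 \left(7 + 0\right) = - 341 \cdot 11 \cdot 7 = \left(-341\right) 77 = -26257$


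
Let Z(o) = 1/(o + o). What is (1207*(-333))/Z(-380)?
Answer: 305467560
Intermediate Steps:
Z(o) = 1/(2*o)
(1207*(-333))/Z(-380) = (1207*(-333))/(((½)/(-380))) = -401931/((½)*(-1/380)) = -401931/(-1/760) = -401931*(-760) = 305467560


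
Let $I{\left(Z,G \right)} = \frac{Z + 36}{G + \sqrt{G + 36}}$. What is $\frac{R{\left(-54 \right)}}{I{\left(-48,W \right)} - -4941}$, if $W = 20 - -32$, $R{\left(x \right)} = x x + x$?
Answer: $\frac{513770022}{886937501} - \frac{954 \sqrt{22}}{886937501} \approx 0.57926$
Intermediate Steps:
$R{\left(x \right)} = x + x^{2}$ ($R{\left(x \right)} = x^{2} + x = x + x^{2}$)
$W = 52$ ($W = 20 + 32 = 52$)
$I{\left(Z,G \right)} = \frac{36 + Z}{G + \sqrt{36 + G}}$
$\frac{R{\left(-54 \right)}}{I{\left(-48,W \right)} - -4941} = \frac{\left(-54\right) \left(1 - 54\right)}{\frac{36 - 48}{52 + \sqrt{36 + 52}} - -4941} = \frac{\left(-54\right) \left(-53\right)}{\frac{1}{52 + \sqrt{88}} \left(-12\right) + 4941} = \frac{2862}{\frac{1}{52 + 2 \sqrt{22}} \left(-12\right) + 4941} = \frac{2862}{- \frac{12}{52 + 2 \sqrt{22}} + 4941} = \frac{2862}{4941 - \frac{12}{52 + 2 \sqrt{22}}}$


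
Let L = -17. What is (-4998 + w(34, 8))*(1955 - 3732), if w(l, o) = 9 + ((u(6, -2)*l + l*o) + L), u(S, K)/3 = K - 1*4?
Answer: 9499842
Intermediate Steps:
u(S, K) = -12 + 3*K (u(S, K) = 3*(K - 1*4) = 3*(K - 4) = 3*(-4 + K) = -12 + 3*K)
w(l, o) = -8 - 18*l + l*o (w(l, o) = 9 + (((-12 + 3*(-2))*l + l*o) - 17) = 9 + (((-12 - 6)*l + l*o) - 17) = 9 + ((-18*l + l*o) - 17) = 9 + (-17 - 18*l + l*o) = -8 - 18*l + l*o)
(-4998 + w(34, 8))*(1955 - 3732) = (-4998 + (-8 - 18*34 + 34*8))*(1955 - 3732) = (-4998 + (-8 - 612 + 272))*(-1777) = (-4998 - 348)*(-1777) = -5346*(-1777) = 9499842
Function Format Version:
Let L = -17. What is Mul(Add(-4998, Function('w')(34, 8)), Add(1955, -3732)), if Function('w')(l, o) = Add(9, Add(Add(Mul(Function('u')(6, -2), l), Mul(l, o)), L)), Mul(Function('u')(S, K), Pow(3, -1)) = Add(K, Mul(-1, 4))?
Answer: 9499842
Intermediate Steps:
Function('u')(S, K) = Add(-12, Mul(3, K)) (Function('u')(S, K) = Mul(3, Add(K, Mul(-1, 4))) = Mul(3, Add(K, -4)) = Mul(3, Add(-4, K)) = Add(-12, Mul(3, K)))
Function('w')(l, o) = Add(-8, Mul(-18, l), Mul(l, o)) (Function('w')(l, o) = Add(9, Add(Add(Mul(Add(-12, Mul(3, -2)), l), Mul(l, o)), -17)) = Add(9, Add(Add(Mul(Add(-12, -6), l), Mul(l, o)), -17)) = Add(9, Add(Add(Mul(-18, l), Mul(l, o)), -17)) = Add(9, Add(-17, Mul(-18, l), Mul(l, o))) = Add(-8, Mul(-18, l), Mul(l, o)))
Mul(Add(-4998, Function('w')(34, 8)), Add(1955, -3732)) = Mul(Add(-4998, Add(-8, Mul(-18, 34), Mul(34, 8))), Add(1955, -3732)) = Mul(Add(-4998, Add(-8, -612, 272)), -1777) = Mul(Add(-4998, -348), -1777) = Mul(-5346, -1777) = 9499842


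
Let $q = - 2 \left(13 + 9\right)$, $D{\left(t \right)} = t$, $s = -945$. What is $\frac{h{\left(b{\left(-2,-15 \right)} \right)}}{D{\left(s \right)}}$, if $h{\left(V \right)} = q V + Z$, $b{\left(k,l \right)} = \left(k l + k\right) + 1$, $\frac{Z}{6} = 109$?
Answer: $\frac{622}{945} \approx 0.6582$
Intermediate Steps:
$Z = 654$ ($Z = 6 \cdot 109 = 654$)
$q = -44$ ($q = \left(-2\right) 22 = -44$)
$b{\left(k,l \right)} = 1 + k + k l$ ($b{\left(k,l \right)} = \left(k + k l\right) + 1 = 1 + k + k l$)
$h{\left(V \right)} = 654 - 44 V$ ($h{\left(V \right)} = - 44 V + 654 = 654 - 44 V$)
$\frac{h{\left(b{\left(-2,-15 \right)} \right)}}{D{\left(s \right)}} = \frac{654 - 44 \left(1 - 2 - -30\right)}{-945} = \left(654 - 44 \left(1 - 2 + 30\right)\right) \left(- \frac{1}{945}\right) = \left(654 - 1276\right) \left(- \frac{1}{945}\right) = \left(-622\right) \left(- \frac{1}{945}\right) = \frac{622}{945}$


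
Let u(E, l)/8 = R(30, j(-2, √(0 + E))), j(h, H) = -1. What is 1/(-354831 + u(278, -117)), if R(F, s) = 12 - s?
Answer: -1/354727 ≈ -2.8191e-6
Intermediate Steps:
u(E, l) = 104 (u(E, l) = 8*(12 - 1*(-1)) = 8*(12 + 1) = 8*13 = 104)
1/(-354831 + u(278, -117)) = 1/(-354831 + 104) = 1/(-354727) = -1/354727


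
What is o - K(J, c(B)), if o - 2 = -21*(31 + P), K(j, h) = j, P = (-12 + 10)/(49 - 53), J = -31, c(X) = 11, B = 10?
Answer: -1257/2 ≈ -628.50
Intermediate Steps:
P = ½ (P = -2/(-4) = -2*(-¼) = ½ ≈ 0.50000)
o = -1319/2 (o = 2 - 21*(31 + ½) = 2 - 21*63/2 = 2 - 1323/2 = -1319/2 ≈ -659.50)
o - K(J, c(B)) = -1319/2 - 1*(-31) = -1319/2 + 31 = -1257/2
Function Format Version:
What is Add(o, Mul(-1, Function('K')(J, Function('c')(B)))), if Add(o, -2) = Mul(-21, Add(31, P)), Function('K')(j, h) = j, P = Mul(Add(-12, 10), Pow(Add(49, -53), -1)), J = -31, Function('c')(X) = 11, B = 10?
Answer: Rational(-1257, 2) ≈ -628.50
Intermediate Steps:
P = Rational(1, 2) (P = Mul(-2, Pow(-4, -1)) = Mul(-2, Rational(-1, 4)) = Rational(1, 2) ≈ 0.50000)
o = Rational(-1319, 2) (o = Add(2, Mul(-21, Add(31, Rational(1, 2)))) = Add(2, Mul(-21, Rational(63, 2))) = Add(2, Rational(-1323, 2)) = Rational(-1319, 2) ≈ -659.50)
Add(o, Mul(-1, Function('K')(J, Function('c')(B)))) = Add(Rational(-1319, 2), Mul(-1, -31)) = Add(Rational(-1319, 2), 31) = Rational(-1257, 2)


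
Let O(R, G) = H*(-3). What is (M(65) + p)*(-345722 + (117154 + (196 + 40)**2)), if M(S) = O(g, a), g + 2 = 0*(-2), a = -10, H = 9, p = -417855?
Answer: 72240097104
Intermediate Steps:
g = -2 (g = -2 + 0*(-2) = -2 + 0 = -2)
O(R, G) = -27 (O(R, G) = 9*(-3) = -27)
M(S) = -27
(M(65) + p)*(-345722 + (117154 + (196 + 40)**2)) = (-27 - 417855)*(-345722 + (117154 + (196 + 40)**2)) = -417882*(-345722 + (117154 + 236**2)) = -417882*(-345722 + (117154 + 55696)) = -417882*(-345722 + 172850) = -417882*(-172872) = 72240097104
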